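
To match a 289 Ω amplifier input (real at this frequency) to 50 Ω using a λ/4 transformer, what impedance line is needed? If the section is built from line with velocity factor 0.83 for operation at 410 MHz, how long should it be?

Z_qwt = √(Z_0·R_L) = √(50 × 289) = √14450
λ = 0.83·c/f = 0.607 m, so l = λ/4 = 0.152 m

Z_qwt ≈ 120 Ω; length ≈ 15.2 cm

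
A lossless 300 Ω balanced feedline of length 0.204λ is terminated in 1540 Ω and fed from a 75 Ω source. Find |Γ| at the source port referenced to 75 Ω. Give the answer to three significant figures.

|Γ| ≈ 0.531

βl = 2π × 0.204 = 73.4°
tan(βl) = 3.36
Z_in = Z_0·(Z_L + jZ_0·tanβl)/(Z_0 + jZ_L·tanβl) = 63.4 − j85.5 Ω
Γ_s = (Z_in − Z_s)/(Z_in + Z_s) = (-11.6 − j85.5)/(138 − j85.5), |Γ_s| = 0.531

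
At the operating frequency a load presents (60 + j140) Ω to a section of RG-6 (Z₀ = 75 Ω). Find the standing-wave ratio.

VSWR ≈ 6.25

Γ = (Z_L − Z_0)/(Z_L + Z_0) = (-15 + j140)/(135 + j140)
|Γ| = 141/194 = 0.724
VSWR = (1 + |Γ|)/(1 − |Γ|) = 1.72/0.276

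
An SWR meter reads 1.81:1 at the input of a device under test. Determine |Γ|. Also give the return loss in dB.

|Γ| ≈ 0.288; return loss ≈ 10.8 dB

|Γ| = (S − 1)/(S + 1) = (1.81 − 1)/(1.81 + 1) = 0.81/2.81
RL = −20·log₁₀|Γ| = −20·log₁₀(0.288)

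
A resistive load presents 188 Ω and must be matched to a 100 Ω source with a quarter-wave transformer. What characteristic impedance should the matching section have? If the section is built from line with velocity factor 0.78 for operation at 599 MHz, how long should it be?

Z_qwt ≈ 137 Ω; length ≈ 9.77 cm

Z_qwt = √(Z_0·R_L) = √(100 × 188) = √18800
λ = 0.78·c/f = 0.391 m, so l = λ/4 = 0.0977 m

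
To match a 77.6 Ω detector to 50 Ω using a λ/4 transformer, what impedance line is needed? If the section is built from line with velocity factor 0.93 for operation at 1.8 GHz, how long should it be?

Z_qwt = √(Z_0·R_L) = √(50 × 77.6) = √3880
λ = 0.93·c/f = 0.155 m, so l = λ/4 = 0.0387 m

Z_qwt ≈ 62.3 Ω; length ≈ 3.88 cm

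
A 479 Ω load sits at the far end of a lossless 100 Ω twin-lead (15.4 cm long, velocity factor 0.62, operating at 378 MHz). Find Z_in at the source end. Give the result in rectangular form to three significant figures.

λ = v/f = 0.62·c / 378 MHz = 0.492 m
βl = 2π·l/λ = 2π × 0.313 = 113°
tan(βl) = tan(113°) = -2.39
Z_in = Z_0·(Z_L + jZ_0·tanβl)/(Z_0 + jZ_L·tanβl)
     = 100·(479 − j239)/(100 − j1150)

Z_in ≈ 24.3 + j39.6 Ω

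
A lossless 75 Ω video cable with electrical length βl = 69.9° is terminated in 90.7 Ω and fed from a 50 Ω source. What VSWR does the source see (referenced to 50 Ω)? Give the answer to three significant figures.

VSWR ≈ 1.34

tan(βl) = 2.73
Z_in = Z_0·(Z_L + jZ_0·tanβl)/(Z_0 + jZ_L·tanβl) = 64.4 − j7.95 Ω
Γ_s = (Z_in − Z_s)/(Z_in + Z_s) = (14.4 − j7.95)/(114 − j7.95), |Γ_s| = 0.144
VSWR = (1 + |Γ_s|)/(1 − |Γ_s|)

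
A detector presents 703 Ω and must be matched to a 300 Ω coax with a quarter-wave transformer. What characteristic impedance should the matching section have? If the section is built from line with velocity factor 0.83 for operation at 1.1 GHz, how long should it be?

Z_qwt = √(Z_0·R_L) = √(300 × 703) = √210900
λ = 0.83·c/f = 0.226 m, so l = λ/4 = 0.0566 m

Z_qwt ≈ 459 Ω; length ≈ 5.66 cm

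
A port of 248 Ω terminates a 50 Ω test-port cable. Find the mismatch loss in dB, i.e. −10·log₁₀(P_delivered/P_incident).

Γ = (248 − 50)/(248 + 50) = 0.664
|Γ|² = 0.441, so P_del/P_inc = 1 − |Γ|² = 0.559
ML = −10·log₁₀(1 − |Γ|²)

mismatch loss ≈ 2.53 dB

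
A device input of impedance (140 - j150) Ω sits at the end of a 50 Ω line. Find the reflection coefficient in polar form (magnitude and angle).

Γ ≈ 0.723 ∠ -20.7°

Γ = (Z_L − Z_0)/(Z_L + Z_0) = (90 − j150)/(190 − j150)
|Γ| = 175/242 = 0.723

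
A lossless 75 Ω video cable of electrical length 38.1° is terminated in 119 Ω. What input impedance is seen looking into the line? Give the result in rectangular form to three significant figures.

tan(βl) = tan(38.1°) = 0.784
Z_in = Z_0·(Z_L + jZ_0·tanβl)/(Z_0 + jZ_L·tanβl)
     = 75·(119 + j58.8)/(75 + j93.3)

Z_in ≈ 75.4 − j35 Ω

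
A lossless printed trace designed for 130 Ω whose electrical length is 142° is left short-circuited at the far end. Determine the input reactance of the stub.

tan(βl) = -0.781
For a short-circuited stub, Z_in = jZ_0·tan(βl)

X_in ≈ -102 Ω (capacitive)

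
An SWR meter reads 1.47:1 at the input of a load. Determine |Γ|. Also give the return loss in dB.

|Γ| ≈ 0.19; return loss ≈ 14.4 dB

|Γ| = (S − 1)/(S + 1) = (1.47 − 1)/(1.47 + 1) = 0.47/2.47
RL = −20·log₁₀|Γ| = −20·log₁₀(0.19)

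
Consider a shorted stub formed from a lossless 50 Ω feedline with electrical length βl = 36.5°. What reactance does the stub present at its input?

tan(βl) = 0.74
For a shorted stub, Z_in = jZ_0·tan(βl)

X_in ≈ 37 Ω (inductive)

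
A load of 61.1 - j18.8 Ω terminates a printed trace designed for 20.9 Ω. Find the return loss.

RL ≈ 5.56 dB

Γ = (40.2 − j18.8)/(82 − j18.8), |Γ| = 0.528
RL = −20·log₁₀|Γ| = −20·log₁₀(0.528)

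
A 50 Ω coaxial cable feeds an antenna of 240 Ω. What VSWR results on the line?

For a purely resistive load, VSWR = R_L/Z_0 or Z_0/R_L (whichever > 1) = 240/50

VSWR ≈ 4.8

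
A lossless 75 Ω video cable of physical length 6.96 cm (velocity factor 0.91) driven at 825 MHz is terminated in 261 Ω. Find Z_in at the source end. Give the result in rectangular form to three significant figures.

λ = v/f = 0.91·c / 825 MHz = 0.331 m
βl = 2π·l/λ = 2π × 0.21 = 75.7°
tan(βl) = tan(75.7°) = 3.93
Z_in = Z_0·(Z_L + jZ_0·tanβl)/(Z_0 + jZ_L·tanβl)
     = 75·(261 + j295)/(75 + j1030)

Z_in ≈ 22.8 − j17.4 Ω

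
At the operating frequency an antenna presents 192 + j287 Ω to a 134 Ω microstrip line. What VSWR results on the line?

VSWR ≈ 5.14

Γ = (Z_L − Z_0)/(Z_L + Z_0) = (58 + j287)/(326 + j287)
|Γ| = 293/434 = 0.674
VSWR = (1 + |Γ|)/(1 − |Γ|) = 1.67/0.326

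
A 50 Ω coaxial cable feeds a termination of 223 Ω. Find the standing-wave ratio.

VSWR ≈ 4.46

Γ = (223 − 50)/(223 + 50) = 0.634
VSWR = (1 + 0.634)/(1 − 0.634)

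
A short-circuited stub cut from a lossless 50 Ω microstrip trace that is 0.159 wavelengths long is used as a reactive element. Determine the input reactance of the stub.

βl = 2π × 0.159 = 57.2°
tan(βl) = 1.55
For a short-circuited stub, Z_in = jZ_0·tan(βl)

X_in ≈ 77.7 Ω (inductive)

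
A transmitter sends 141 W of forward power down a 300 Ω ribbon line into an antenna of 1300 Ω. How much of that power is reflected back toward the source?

Γ = (1300 − 300)/(1300 + 300) = 0.625
|Γ|² = 0.391
P_refl = |Γ|²·P_inc = 55.1 W, P_del = (1 − |Γ|²)·P_inc = 85.9 W

P_reflected ≈ 55.1 W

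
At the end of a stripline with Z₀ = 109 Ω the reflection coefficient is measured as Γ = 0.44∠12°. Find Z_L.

Z_L ≈ 264 + j59.9 Ω

Z_L = Z_0·(1 + Γ)/(1 − Γ) = 109·(1.43 + j0.0915)/(0.57 − j0.0915)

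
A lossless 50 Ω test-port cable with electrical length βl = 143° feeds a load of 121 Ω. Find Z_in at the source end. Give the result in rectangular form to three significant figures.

Z_in ≈ 43.9 + j42.3 Ω

tan(βl) = tan(143°) = -0.754
Z_in = Z_0·(Z_L + jZ_0·tanβl)/(Z_0 + jZ_L·tanβl)
     = 50·(121 − j37.7)/(50 − j91.2)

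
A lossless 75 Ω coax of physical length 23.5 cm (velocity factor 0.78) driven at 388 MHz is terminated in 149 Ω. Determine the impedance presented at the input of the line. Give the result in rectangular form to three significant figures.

Z_in ≈ 67.6 + j49.3 Ω

λ = v/f = 0.78·c / 388 MHz = 0.603 m
βl = 2π·l/λ = 2π × 0.39 = 140°
tan(βl) = tan(140°) = -0.831
Z_in = Z_0·(Z_L + jZ_0·tanβl)/(Z_0 + jZ_L·tanβl)
     = 75·(149 − j62.3)/(75 − j124)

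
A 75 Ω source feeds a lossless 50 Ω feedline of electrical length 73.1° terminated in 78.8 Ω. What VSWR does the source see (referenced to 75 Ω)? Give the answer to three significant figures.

tan(βl) = 3.29
Z_in = Z_0·(Z_L + jZ_0·tanβl)/(Z_0 + jZ_L·tanβl) = 33.4 − j8.75 Ω
Γ_s = (Z_in − Z_s)/(Z_in + Z_s) = (-41.6 − j8.75)/(108 − j8.75), |Γ_s| = 0.391
VSWR = (1 + |Γ_s|)/(1 − |Γ_s|)

VSWR ≈ 2.28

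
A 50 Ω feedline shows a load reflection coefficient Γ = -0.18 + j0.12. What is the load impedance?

Z_L = Z_0·(1 + Γ)/(1 − Γ) = 50·(0.82 + j0.12)/(1.18 − j0.12)

Z_L ≈ 33.9 + j8.53 Ω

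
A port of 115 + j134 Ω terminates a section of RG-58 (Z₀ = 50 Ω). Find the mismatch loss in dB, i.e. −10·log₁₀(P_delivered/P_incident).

mismatch loss ≈ 2.93 dB

Γ = (65 + j134)/(165 + j134), |Γ| = 0.701
|Γ|² = 0.491, so P_del/P_inc = 1 − |Γ|² = 0.509
ML = −10·log₁₀(1 − |Γ|²)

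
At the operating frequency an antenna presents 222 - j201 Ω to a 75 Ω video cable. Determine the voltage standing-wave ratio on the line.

Γ = (Z_L − Z_0)/(Z_L + Z_0) = (147 − j201)/(297 − j201)
|Γ| = 249/359 = 0.694
VSWR = (1 + |Γ|)/(1 − |Γ|) = 1.69/0.306

VSWR ≈ 5.54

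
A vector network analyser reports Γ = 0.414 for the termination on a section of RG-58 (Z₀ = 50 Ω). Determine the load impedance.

Z_L = Z_0·(1 + Γ)/(1 − Γ) = 50·(1.41)/(0.586)

Z_L ≈ 121 Ω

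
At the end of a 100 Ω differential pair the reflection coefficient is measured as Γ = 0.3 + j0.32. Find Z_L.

Z_L = Z_0·(1 + Γ)/(1 − Γ) = 100·(1.3 + j0.32)/(0.7 − j0.32)

Z_L ≈ 136 + j108 Ω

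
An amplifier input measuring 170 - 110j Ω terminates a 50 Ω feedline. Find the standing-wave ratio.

VSWR ≈ 4.91

Γ = (Z_L − Z_0)/(Z_L + Z_0) = (120 − j110)/(220 − j110)
|Γ| = 163/246 = 0.662
VSWR = (1 + |Γ|)/(1 − |Γ|) = 1.66/0.338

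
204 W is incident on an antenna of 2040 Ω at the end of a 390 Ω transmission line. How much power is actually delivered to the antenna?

Γ = (2040 − 390)/(2040 + 390) = 0.679
|Γ|² = 0.461
P_refl = |Γ|²·P_inc = 94.1 W, P_del = (1 − |Γ|²)·P_inc = 110 W

P_delivered ≈ 110 W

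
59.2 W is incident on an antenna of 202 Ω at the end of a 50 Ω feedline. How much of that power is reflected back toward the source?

P_reflected ≈ 21.5 W

Γ = (202 − 50)/(202 + 50) = 0.603
|Γ|² = 0.364
P_refl = |Γ|²·P_inc = 21.5 W, P_del = (1 − |Γ|²)·P_inc = 37.7 W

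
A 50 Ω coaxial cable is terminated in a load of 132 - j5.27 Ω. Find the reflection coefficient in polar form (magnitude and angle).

Γ = (Z_L − Z_0)/(Z_L + Z_0) = (82 − j5.27)/(182 − j5.27)
|Γ| = 82.2/182 = 0.451

Γ ≈ 0.451 ∠ -2.02°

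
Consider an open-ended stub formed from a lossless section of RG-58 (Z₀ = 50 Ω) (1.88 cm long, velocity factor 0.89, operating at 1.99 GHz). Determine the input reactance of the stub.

X_in ≈ -41.3 Ω (capacitive)

λ = v/f = 0.89·c / 1.99 GHz = 0.134 m
βl = 2π·l/λ = 2π × 0.14 = 50.4°
tan(βl) = 1.21
For an open-ended stub, Z_in = −jZ_0·cot(βl) = −jZ_0/tan(βl)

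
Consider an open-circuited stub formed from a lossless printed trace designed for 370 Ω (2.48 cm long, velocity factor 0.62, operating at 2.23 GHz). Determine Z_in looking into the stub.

Z_in ≈ +j113 Ω

λ = v/f = 0.62·c / 2.23 GHz = 0.0834 m
βl = 2π·l/λ = 2π × 0.297 = 107°
tan(βl) = -3.26
For an open-circuited stub, Z_in = −jZ_0·cot(βl) = −jZ_0/tan(βl)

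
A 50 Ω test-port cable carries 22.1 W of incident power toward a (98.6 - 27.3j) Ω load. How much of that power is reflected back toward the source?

|Γ| = |(48.6 − j27.3)/(148.6 − j27.3)| = 0.369
|Γ|² = 0.136
P_refl = |Γ|²·P_inc = 3.01 W, P_del = (1 − |Γ|²)·P_inc = 19.1 W

P_reflected ≈ 3.01 W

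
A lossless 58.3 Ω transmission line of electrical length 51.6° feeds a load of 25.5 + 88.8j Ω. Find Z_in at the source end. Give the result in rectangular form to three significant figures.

Z_in ≈ 57.3 − j142 Ω

tan(βl) = tan(51.6°) = 1.26
Z_in = Z_0·(Z_L + jZ_0·tanβl)/(Z_0 + jZ_L·tanβl)
     = 58.3·(25.5 + j162)/(-53.7 + j32.2)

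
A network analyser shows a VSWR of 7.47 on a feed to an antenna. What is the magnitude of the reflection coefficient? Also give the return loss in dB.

|Γ| ≈ 0.764; return loss ≈ 2.34 dB

|Γ| = (S − 1)/(S + 1) = (7.47 − 1)/(7.47 + 1) = 6.47/8.47
RL = −20·log₁₀|Γ| = −20·log₁₀(0.764)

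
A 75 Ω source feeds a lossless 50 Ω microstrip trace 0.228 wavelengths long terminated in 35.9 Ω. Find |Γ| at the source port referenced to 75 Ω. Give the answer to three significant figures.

βl = 2π × 0.228 = 82.1°
tan(βl) = 7.19
Z_in = Z_0·(Z_L + jZ_0·tanβl)/(Z_0 + jZ_L·tanβl) = 68.4 + j6.3 Ω
Γ_s = (Z_in − Z_s)/(Z_in + Z_s) = (-6.58 + j6.3)/(143 + j6.3), |Γ_s| = 0.0635

|Γ| ≈ 0.0635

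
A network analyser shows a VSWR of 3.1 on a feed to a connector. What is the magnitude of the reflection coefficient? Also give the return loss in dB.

|Γ| ≈ 0.512; return loss ≈ 5.81 dB

|Γ| = (S − 1)/(S + 1) = (3.1 − 1)/(3.1 + 1) = 2.1/4.1
RL = −20·log₁₀|Γ| = −20·log₁₀(0.512)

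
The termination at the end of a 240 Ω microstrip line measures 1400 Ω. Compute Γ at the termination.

Γ = (Z_L − Z_0)/(Z_L + Z_0) = (1400 − 240)/(1400 + 240) = 1160/1640

Γ = 0.707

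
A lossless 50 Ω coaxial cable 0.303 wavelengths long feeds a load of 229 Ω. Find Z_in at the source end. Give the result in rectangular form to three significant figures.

Z_in ≈ 12.2 + j16.4 Ω

βl = 2π × 0.303 = 109°
tan(βl) = tan(109°) = -2.89
Z_in = Z_0·(Z_L + jZ_0·tanβl)/(Z_0 + jZ_L·tanβl)
     = 50·(229 − j145)/(50 − j662)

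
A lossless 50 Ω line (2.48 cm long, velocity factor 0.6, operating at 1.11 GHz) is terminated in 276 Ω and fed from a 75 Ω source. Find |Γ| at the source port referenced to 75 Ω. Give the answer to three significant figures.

λ = v/f = 0.6·c / 1.11 GHz = 0.162 m
βl = 2π·l/λ = 2π × 0.153 = 55.1°
tan(βl) = 1.43
Z_in = Z_0·(Z_L + jZ_0·tanβl)/(Z_0 + jZ_L·tanβl) = 13.3 − j33.3 Ω
Γ_s = (Z_in − Z_s)/(Z_in + Z_s) = (-61.7 − j33.3)/(88.3 − j33.3), |Γ_s| = 0.743

|Γ| ≈ 0.743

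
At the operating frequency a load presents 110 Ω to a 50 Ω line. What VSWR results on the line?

VSWR ≈ 2.2

For a purely resistive load, VSWR = R_L/Z_0 or Z_0/R_L (whichever > 1) = 110/50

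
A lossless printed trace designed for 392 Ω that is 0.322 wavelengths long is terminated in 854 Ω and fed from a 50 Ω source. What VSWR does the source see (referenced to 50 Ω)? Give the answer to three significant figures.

VSWR ≈ 6.25

βl = 2π × 0.322 = 116°
tan(βl) = -2.06
Z_in = Z_0·(Z_L + jZ_0·tanβl)/(Z_0 + jZ_L·tanβl) = 212 + j143 Ω
Γ_s = (Z_in − Z_s)/(Z_in + Z_s) = (162 + j143)/(262 + j143), |Γ_s| = 0.724
VSWR = (1 + |Γ_s|)/(1 − |Γ_s|)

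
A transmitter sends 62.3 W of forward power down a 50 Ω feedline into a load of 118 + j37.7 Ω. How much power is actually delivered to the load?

P_delivered ≈ 49.6 W

|Γ| = |(68 + j37.7)/(168 + j37.7)| = 0.452
|Γ|² = 0.204
P_refl = |Γ|²·P_inc = 12.7 W, P_del = (1 − |Γ|²)·P_inc = 49.6 W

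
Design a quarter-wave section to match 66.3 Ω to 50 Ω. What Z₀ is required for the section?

Z_qwt = √(Z_0·R_L) = √(50 × 66.3) = √3315

Z_qwt ≈ 57.6 Ω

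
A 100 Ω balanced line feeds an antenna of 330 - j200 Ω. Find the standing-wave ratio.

VSWR ≈ 4.6

Γ = (Z_L − Z_0)/(Z_L + Z_0) = (230 − j200)/(430 − j200)
|Γ| = 305/474 = 0.643
VSWR = (1 + |Γ|)/(1 − |Γ|) = 1.64/0.357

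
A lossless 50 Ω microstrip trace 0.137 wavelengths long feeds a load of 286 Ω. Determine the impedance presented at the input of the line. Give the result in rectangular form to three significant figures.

βl = 2π × 0.137 = 49.3°
tan(βl) = tan(49.3°) = 1.16
Z_in = Z_0·(Z_L + jZ_0·tanβl)/(Z_0 + jZ_L·tanβl)
     = 50·(286 + j58.2)/(50 + j333)

Z_in ≈ 14.9 − j40.7 Ω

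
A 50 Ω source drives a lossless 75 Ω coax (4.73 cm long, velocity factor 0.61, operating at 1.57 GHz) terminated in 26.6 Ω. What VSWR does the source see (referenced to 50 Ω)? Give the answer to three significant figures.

λ = v/f = 0.61·c / 1.57 GHz = 0.117 m
βl = 2π·l/λ = 2π × 0.406 = 146°
tan(βl) = -0.672
Z_in = Z_0·(Z_L + jZ_0·tanβl)/(Z_0 + jZ_L·tanβl) = 36.5 − j41.7 Ω
Γ_s = (Z_in − Z_s)/(Z_in + Z_s) = (-13.5 − j41.7)/(86.5 − j41.7), |Γ_s| = 0.456
VSWR = (1 + |Γ_s|)/(1 − |Γ_s|)

VSWR ≈ 2.68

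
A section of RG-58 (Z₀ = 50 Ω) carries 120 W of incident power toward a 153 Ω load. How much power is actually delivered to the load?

Γ = (153 − 50)/(153 + 50) = 0.507
|Γ|² = 0.257
P_refl = |Γ|²·P_inc = 30.9 W, P_del = (1 − |Γ|²)·P_inc = 89.1 W

P_delivered ≈ 89.1 W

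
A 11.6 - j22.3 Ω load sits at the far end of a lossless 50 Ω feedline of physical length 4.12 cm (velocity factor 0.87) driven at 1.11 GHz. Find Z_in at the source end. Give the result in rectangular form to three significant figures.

λ = v/f = 0.87·c / 1.11 GHz = 0.235 m
βl = 2π·l/λ = 2π × 0.175 = 63.1°
tan(βl) = tan(63.1°) = 1.97
Z_in = Z_0·(Z_L + jZ_0·tanβl)/(Z_0 + jZ_L·tanβl)
     = 50·(11.6 + j76.2)/(93.9 + j22.8)

Z_in ≈ 15.1 + j36.9 Ω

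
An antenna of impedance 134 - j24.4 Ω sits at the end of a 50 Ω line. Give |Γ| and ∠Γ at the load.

Γ ≈ 0.471 ∠ -8.64°

Γ = (Z_L − Z_0)/(Z_L + Z_0) = (84 − j24.4)/(184 − j24.4)
|Γ| = 87.5/186 = 0.471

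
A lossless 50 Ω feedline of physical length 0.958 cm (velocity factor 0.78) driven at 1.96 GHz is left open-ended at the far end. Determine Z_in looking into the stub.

Z_in ≈ −j90.6 Ω

λ = v/f = 0.78·c / 1.96 GHz = 0.119 m
βl = 2π·l/λ = 2π × 0.0802 = 28.9°
tan(βl) = 0.552
For an open-ended stub, Z_in = −jZ_0·cot(βl) = −jZ_0/tan(βl)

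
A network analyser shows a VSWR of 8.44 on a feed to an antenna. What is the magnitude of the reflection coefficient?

|Γ| ≈ 0.788

|Γ| = (S − 1)/(S + 1) = (8.44 − 1)/(8.44 + 1) = 7.44/9.44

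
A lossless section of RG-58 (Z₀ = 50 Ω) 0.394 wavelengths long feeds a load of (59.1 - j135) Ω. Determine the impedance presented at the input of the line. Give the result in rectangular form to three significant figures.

βl = 2π × 0.394 = 142°
tan(βl) = tan(142°) = -0.786
Z_in = Z_0·(Z_L + jZ_0·tanβl)/(Z_0 + jZ_L·tanβl)
     = 50·(59.1 − j174)/(-56.1 − j46.4)

Z_in ≈ 45.1 + j118 Ω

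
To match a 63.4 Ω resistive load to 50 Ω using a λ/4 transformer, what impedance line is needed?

Z_qwt = √(Z_0·R_L) = √(50 × 63.4) = √3170

Z_qwt ≈ 56.3 Ω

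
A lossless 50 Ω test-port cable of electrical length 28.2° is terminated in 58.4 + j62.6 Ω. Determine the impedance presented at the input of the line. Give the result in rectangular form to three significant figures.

tan(βl) = tan(28.2°) = 0.536
Z_in = Z_0·(Z_L + jZ_0·tanβl)/(Z_0 + jZ_L·tanβl)
     = 50·(58.4 + j89.4)/(16.4 + j31.3)

Z_in ≈ 150 − j14.4 Ω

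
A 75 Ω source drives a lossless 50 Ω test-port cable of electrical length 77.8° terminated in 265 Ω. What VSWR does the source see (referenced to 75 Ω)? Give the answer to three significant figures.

VSWR ≈ 7.76

tan(βl) = 4.63
Z_in = Z_0·(Z_L + jZ_0·tanβl)/(Z_0 + jZ_L·tanβl) = 9.86 − j10.4 Ω
Γ_s = (Z_in − Z_s)/(Z_in + Z_s) = (-65.1 − j10.4)/(84.9 − j10.4), |Γ_s| = 0.772
VSWR = (1 + |Γ_s|)/(1 − |Γ_s|)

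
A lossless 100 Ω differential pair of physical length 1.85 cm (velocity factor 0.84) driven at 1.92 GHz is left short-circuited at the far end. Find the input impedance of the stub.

Z_in ≈ +j122 Ω

λ = v/f = 0.84·c / 1.92 GHz = 0.131 m
βl = 2π·l/λ = 2π × 0.141 = 50.7°
tan(βl) = 1.22
For a short-circuited stub, Z_in = jZ_0·tan(βl)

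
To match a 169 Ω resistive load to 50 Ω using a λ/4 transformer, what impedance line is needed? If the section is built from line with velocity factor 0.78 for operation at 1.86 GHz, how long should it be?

Z_qwt ≈ 91.9 Ω; length ≈ 3.15 cm

Z_qwt = √(Z_0·R_L) = √(50 × 169) = √8450
λ = 0.78·c/f = 0.126 m, so l = λ/4 = 0.0315 m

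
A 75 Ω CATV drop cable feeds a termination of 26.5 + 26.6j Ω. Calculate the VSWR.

VSWR ≈ 3.23

Γ = (Z_L − Z_0)/(Z_L + Z_0) = (-48.5 + j26.6)/(101.5 + j26.6)
|Γ| = 55.3/105 = 0.527
VSWR = (1 + |Γ|)/(1 − |Γ|) = 1.53/0.473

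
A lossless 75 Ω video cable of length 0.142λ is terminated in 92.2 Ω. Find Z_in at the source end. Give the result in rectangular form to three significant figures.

βl = 2π × 0.142 = 51.1°
tan(βl) = tan(51.1°) = 1.24
Z_in = Z_0·(Z_L + jZ_0·tanβl)/(Z_0 + jZ_L·tanβl)
     = 75·(92.2 + j93)/(75 + j114)

Z_in ≈ 70.4 − j14.3 Ω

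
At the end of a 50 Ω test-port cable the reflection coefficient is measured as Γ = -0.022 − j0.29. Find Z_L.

Z_L ≈ 40.6 − j25.7 Ω

Z_L = Z_0·(1 + Γ)/(1 − Γ) = 50·(0.978 − j0.29)/(1.02 + j0.29)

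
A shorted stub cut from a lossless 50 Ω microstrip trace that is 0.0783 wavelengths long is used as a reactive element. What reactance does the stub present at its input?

X_in ≈ 26.8 Ω (inductive)

βl = 2π × 0.0783 = 28.2°
tan(βl) = 0.536
For a shorted stub, Z_in = jZ_0·tan(βl)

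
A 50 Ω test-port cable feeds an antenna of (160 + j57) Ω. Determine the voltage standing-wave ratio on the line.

Γ = (Z_L − Z_0)/(Z_L + Z_0) = (110 + j57)/(210 + j57)
|Γ| = 124/218 = 0.569
VSWR = (1 + |Γ|)/(1 − |Γ|) = 1.57/0.431

VSWR ≈ 3.64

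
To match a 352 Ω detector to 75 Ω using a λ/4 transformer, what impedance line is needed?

Z_qwt = √(Z_0·R_L) = √(75 × 352) = √26400

Z_qwt ≈ 162 Ω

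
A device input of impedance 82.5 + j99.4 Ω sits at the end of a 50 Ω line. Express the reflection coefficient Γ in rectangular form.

Γ = (Z_L − Z_0)/(Z_L + Z_0) = (32.5 + j99.4)/(132.5 + j99.4)

Γ ≈ 0.517 + j0.362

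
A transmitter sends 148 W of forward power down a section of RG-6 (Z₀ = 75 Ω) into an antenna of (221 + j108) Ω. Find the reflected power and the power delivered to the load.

P_reflected ≈ 49.2 W; P_delivered ≈ 98.8 W

|Γ| = |(146 + j108)/(296 + j108)| = 0.576
|Γ|² = 0.332
P_refl = |Γ|²·P_inc = 49.2 W, P_del = (1 − |Γ|²)·P_inc = 98.8 W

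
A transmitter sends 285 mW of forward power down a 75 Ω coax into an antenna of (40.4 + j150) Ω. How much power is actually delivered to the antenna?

P_delivered ≈ 96.4 mW

|Γ| = |(-34.6 + j150)/(115.4 + j150)| = 0.813
|Γ|² = 0.662
P_refl = |Γ|²·P_inc = 189 mW, P_del = (1 − |Γ|²)·P_inc = 96.4 mW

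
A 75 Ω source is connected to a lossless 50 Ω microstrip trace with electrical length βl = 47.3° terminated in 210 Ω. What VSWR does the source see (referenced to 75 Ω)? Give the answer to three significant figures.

tan(βl) = 1.08
Z_in = Z_0·(Z_L + jZ_0·tanβl)/(Z_0 + jZ_L·tanβl) = 21 − j41.5 Ω
Γ_s = (Z_in − Z_s)/(Z_in + Z_s) = (-54 − j41.5)/(96 − j41.5), |Γ_s| = 0.651
VSWR = (1 + |Γ_s|)/(1 − |Γ_s|)

VSWR ≈ 4.73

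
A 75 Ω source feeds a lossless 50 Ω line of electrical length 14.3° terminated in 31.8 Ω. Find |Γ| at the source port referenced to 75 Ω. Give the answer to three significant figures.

tan(βl) = 0.255
Z_in = Z_0·(Z_L + jZ_0·tanβl)/(Z_0 + jZ_L·tanβl) = 33 + j7.4 Ω
Γ_s = (Z_in − Z_s)/(Z_in + Z_s) = (-42 + j7.4)/(108 + j7.4), |Γ_s| = 0.394

|Γ| ≈ 0.394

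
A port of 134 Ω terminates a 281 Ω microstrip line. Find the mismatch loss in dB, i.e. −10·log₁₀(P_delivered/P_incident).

Γ = (134 − 281)/(134 + 281) = -0.354
|Γ|² = 0.125, so P_del/P_inc = 1 − |Γ|² = 0.875
ML = −10·log₁₀(1 − |Γ|²)

mismatch loss ≈ 0.582 dB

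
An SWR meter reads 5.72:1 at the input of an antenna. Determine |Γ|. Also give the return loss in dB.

|Γ| = (S − 1)/(S + 1) = (5.72 − 1)/(5.72 + 1) = 4.72/6.72
RL = −20·log₁₀|Γ| = −20·log₁₀(0.702)

|Γ| ≈ 0.702; return loss ≈ 3.07 dB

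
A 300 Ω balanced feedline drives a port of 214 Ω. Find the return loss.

RL ≈ 15.5 dB

Γ = (214 − 300)/(214 + 300) = -0.167
RL = −20·log₁₀|Γ| = −20·log₁₀(0.167)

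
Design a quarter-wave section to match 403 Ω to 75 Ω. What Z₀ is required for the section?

Z_qwt = √(Z_0·R_L) = √(75 × 403) = √30220

Z_qwt ≈ 174 Ω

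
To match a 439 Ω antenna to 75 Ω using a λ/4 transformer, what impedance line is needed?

Z_qwt = √(Z_0·R_L) = √(75 × 439) = √32920

Z_qwt ≈ 181 Ω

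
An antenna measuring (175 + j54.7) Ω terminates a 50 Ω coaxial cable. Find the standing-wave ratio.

VSWR ≈ 3.87

Γ = (Z_L − Z_0)/(Z_L + Z_0) = (125 + j54.7)/(225 + j54.7)
|Γ| = 136/232 = 0.589
VSWR = (1 + |Γ|)/(1 − |Γ|) = 1.59/0.411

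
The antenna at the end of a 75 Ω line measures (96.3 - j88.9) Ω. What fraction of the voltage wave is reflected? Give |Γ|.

|Γ| ≈ 0.474

Γ = (Z_L − Z_0)/(Z_L + Z_0) = (21.3 − j88.9)/(171.3 − j88.9)
|Γ| = 91.4/193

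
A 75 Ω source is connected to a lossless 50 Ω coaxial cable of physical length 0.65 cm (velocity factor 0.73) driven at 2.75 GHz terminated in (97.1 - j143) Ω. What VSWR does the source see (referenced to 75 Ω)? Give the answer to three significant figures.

VSWR ≈ 6.91

λ = v/f = 0.73·c / 2.75 GHz = 0.0796 m
βl = 2π·l/λ = 2π × 0.0816 = 29.4°
tan(βl) = 0.563
Z_in = Z_0·(Z_L + jZ_0·tanβl)/(Z_0 + jZ_L·tanβl) = 16 − j50.7 Ω
Γ_s = (Z_in − Z_s)/(Z_in + Z_s) = (-59 − j50.7)/(91 − j50.7), |Γ_s| = 0.747
VSWR = (1 + |Γ_s|)/(1 − |Γ_s|)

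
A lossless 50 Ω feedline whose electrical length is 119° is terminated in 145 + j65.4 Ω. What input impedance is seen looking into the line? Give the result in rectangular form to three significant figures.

Z_in ≈ 16 + j17.5 Ω

tan(βl) = tan(119°) = -1.8
Z_in = Z_0·(Z_L + jZ_0·tanβl)/(Z_0 + jZ_L·tanβl)
     = 50·(145 − j24.8)/(168 − j262)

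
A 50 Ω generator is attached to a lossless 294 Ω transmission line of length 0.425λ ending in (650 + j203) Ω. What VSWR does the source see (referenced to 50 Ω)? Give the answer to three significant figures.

VSWR ≈ 10.5

βl = 2π × 0.425 = 153°
tan(βl) = -0.51
Z_in = Z_0·(Z_L + jZ_0·tanβl)/(Z_0 + jZ_L·tanβl) = 264 + j260 Ω
Γ_s = (Z_in − Z_s)/(Z_in + Z_s) = (214 + j260)/(314 + j260), |Γ_s| = 0.826
VSWR = (1 + |Γ_s|)/(1 − |Γ_s|)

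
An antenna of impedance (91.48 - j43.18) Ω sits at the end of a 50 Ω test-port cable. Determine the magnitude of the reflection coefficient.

|Γ| ≈ 0.405

Γ = (Z_L − Z_0)/(Z_L + Z_0) = (41.48 − j43.18)/(141.5 − j43.18)
|Γ| = 59.9/148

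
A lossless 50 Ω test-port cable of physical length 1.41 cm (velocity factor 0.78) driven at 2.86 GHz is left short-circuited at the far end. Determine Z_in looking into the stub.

Z_in ≈ +j94.2 Ω

λ = v/f = 0.78·c / 2.86 GHz = 0.0818 m
βl = 2π·l/λ = 2π × 0.172 = 62°
tan(βl) = 1.88
For a short-circuited stub, Z_in = jZ_0·tan(βl)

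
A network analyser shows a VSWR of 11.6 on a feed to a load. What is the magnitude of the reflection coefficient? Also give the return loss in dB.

|Γ| = (S − 1)/(S + 1) = (11.6 − 1)/(11.6 + 1) = 10.6/12.6
RL = −20·log₁₀|Γ| = −20·log₁₀(0.841)

|Γ| ≈ 0.841; return loss ≈ 1.5 dB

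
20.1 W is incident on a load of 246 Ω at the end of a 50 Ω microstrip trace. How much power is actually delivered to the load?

P_delivered ≈ 11.3 W

Γ = (246 − 50)/(246 + 50) = 0.662
|Γ|² = 0.438
P_refl = |Γ|²·P_inc = 8.81 W, P_del = (1 − |Γ|²)·P_inc = 11.3 W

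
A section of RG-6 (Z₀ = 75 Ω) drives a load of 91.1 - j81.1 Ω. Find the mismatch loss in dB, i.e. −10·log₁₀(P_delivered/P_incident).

Γ = (16.1 − j81.1)/(166.1 − j81.1), |Γ| = 0.447
|Γ|² = 0.2, so P_del/P_inc = 1 − |Γ|² = 0.8
ML = −10·log₁₀(1 − |Γ|²)

mismatch loss ≈ 0.97 dB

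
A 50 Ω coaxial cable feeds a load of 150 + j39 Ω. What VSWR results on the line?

Γ = (Z_L − Z_0)/(Z_L + Z_0) = (100 + j39)/(200 + j39)
|Γ| = 107/204 = 0.527
VSWR = (1 + |Γ|)/(1 − |Γ|) = 1.53/0.473

VSWR ≈ 3.23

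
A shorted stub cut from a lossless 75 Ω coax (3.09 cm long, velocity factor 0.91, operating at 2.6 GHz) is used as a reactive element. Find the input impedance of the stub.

λ = v/f = 0.91·c / 2.6 GHz = 0.105 m
βl = 2π·l/λ = 2π × 0.294 = 106°
tan(βl) = -3.5
For a shorted stub, Z_in = jZ_0·tan(βl)

Z_in ≈ −j263 Ω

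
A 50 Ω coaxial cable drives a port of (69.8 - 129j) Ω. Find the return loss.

Γ = (19.8 − j129)/(119.8 − j129), |Γ| = 0.741
RL = −20·log₁₀|Γ| = −20·log₁₀(0.741)

RL ≈ 2.6 dB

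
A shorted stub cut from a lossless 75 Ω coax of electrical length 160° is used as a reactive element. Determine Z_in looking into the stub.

Z_in ≈ −j27.3 Ω

tan(βl) = -0.364
For a shorted stub, Z_in = jZ_0·tan(βl)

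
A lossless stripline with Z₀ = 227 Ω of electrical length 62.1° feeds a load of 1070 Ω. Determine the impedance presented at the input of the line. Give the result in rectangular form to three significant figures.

Z_in ≈ 60.9 − j113 Ω

tan(βl) = tan(62.1°) = 1.89
Z_in = Z_0·(Z_L + jZ_0·tanβl)/(Z_0 + jZ_L·tanβl)
     = 227·(1070 + j429)/(227 + j2020)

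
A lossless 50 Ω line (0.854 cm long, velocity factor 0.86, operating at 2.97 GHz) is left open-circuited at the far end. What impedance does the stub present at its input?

Z_in ≈ −j70.4 Ω

λ = v/f = 0.86·c / 2.97 GHz = 0.0869 m
βl = 2π·l/λ = 2π × 0.0983 = 35.4°
tan(βl) = 0.71
For an open-circuited stub, Z_in = −jZ_0·cot(βl) = −jZ_0/tan(βl)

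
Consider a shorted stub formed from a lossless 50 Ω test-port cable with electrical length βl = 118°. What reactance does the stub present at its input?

X_in ≈ -94 Ω (capacitive)

tan(βl) = -1.88
For a shorted stub, Z_in = jZ_0·tan(βl)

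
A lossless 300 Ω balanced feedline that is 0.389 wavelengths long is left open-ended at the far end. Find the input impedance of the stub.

Z_in ≈ +j358 Ω

βl = 2π × 0.389 = 140°
tan(βl) = -0.838
For an open-ended stub, Z_in = −jZ_0·cot(βl) = −jZ_0/tan(βl)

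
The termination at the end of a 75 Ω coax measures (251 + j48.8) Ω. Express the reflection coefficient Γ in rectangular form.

Γ = (Z_L − Z_0)/(Z_L + Z_0) = (176 + j48.8)/(326 + j48.8)

Γ ≈ 0.55 + j0.0674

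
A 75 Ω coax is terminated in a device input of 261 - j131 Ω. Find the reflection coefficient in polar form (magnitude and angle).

Γ ≈ 0.631 ∠ -13.9°

Γ = (Z_L − Z_0)/(Z_L + Z_0) = (186 − j131)/(336 − j131)
|Γ| = 228/361 = 0.631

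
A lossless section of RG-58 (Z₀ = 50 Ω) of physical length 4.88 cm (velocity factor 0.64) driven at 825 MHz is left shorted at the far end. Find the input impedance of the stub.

λ = v/f = 0.64·c / 825 MHz = 0.233 m
βl = 2π·l/λ = 2π × 0.21 = 75.5°
tan(βl) = 3.86
For a shorted stub, Z_in = jZ_0·tan(βl)

Z_in ≈ +j193 Ω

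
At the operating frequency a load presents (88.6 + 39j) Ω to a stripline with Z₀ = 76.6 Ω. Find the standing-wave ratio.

VSWR ≈ 1.63

Γ = (Z_L − Z_0)/(Z_L + Z_0) = (12 + j39)/(165.2 + j39)
|Γ| = 40.8/170 = 0.24
VSWR = (1 + |Γ|)/(1 − |Γ|) = 1.24/0.76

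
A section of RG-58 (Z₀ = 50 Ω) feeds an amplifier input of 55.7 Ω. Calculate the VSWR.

VSWR ≈ 1.11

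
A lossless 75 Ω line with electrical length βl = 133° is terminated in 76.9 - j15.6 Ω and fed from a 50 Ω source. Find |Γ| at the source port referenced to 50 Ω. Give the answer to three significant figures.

|Γ| ≈ 0.294

tan(βl) = -1.07
Z_in = Z_0·(Z_L + jZ_0·tanβl)/(Z_0 + jZ_L·tanβl) = 91.2 + j5.49 Ω
Γ_s = (Z_in − Z_s)/(Z_in + Z_s) = (41.2 + j5.49)/(141 + j5.49), |Γ_s| = 0.294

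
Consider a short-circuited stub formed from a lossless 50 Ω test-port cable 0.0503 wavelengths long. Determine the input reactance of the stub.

X_in ≈ 16.4 Ω (inductive)

βl = 2π × 0.0503 = 18.1°
tan(βl) = 0.327
For a short-circuited stub, Z_in = jZ_0·tan(βl)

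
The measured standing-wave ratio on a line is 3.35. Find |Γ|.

|Γ| = (S − 1)/(S + 1) = (3.35 − 1)/(3.35 + 1) = 2.35/4.35

|Γ| ≈ 0.54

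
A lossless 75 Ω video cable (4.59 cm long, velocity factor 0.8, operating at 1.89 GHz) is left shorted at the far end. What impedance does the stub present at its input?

Z_in ≈ −j89 Ω

λ = v/f = 0.8·c / 1.89 GHz = 0.127 m
βl = 2π·l/λ = 2π × 0.361 = 130°
tan(βl) = -1.19
For a shorted stub, Z_in = jZ_0·tan(βl)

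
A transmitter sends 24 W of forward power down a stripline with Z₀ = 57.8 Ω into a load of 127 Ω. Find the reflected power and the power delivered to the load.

Γ = (127 − 57.8)/(127 + 57.8) = 0.374
|Γ|² = 0.14
P_refl = |Γ|²·P_inc = 3.37 W, P_del = (1 − |Γ|²)·P_inc = 20.6 W

P_reflected ≈ 3.37 W; P_delivered ≈ 20.6 W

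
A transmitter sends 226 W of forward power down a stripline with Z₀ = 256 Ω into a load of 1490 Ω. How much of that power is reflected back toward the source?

Γ = (1490 − 256)/(1490 + 256) = 0.707
|Γ|² = 0.5
P_refl = |Γ|²·P_inc = 113 W, P_del = (1 − |Γ|²)·P_inc = 113 W

P_reflected ≈ 113 W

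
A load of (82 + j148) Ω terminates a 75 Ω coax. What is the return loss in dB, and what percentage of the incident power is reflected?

RL ≈ 3.26 dB; 47.2% of incident power reflected

Γ = (7 + j148)/(157 + j148), |Γ| = 0.687
RL = −20·log₁₀(0.687) = 3.26 dB
P_refl/P_inc = |Γ|² = 0.472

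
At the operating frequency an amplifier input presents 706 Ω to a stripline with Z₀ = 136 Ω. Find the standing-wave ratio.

VSWR ≈ 5.19

Γ = (706 − 136)/(706 + 136) = 0.677
VSWR = (1 + 0.677)/(1 − 0.677)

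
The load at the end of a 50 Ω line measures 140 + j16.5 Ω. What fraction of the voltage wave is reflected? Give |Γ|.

|Γ| ≈ 0.48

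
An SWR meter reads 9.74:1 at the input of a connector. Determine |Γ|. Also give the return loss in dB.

|Γ| ≈ 0.814; return loss ≈ 1.79 dB

|Γ| = (S − 1)/(S + 1) = (9.74 − 1)/(9.74 + 1) = 8.74/10.7
RL = −20·log₁₀|Γ| = −20·log₁₀(0.814)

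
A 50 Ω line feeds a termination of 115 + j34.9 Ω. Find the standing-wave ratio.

VSWR ≈ 2.56

Γ = (Z_L − Z_0)/(Z_L + Z_0) = (65 + j34.9)/(165 + j34.9)
|Γ| = 73.8/169 = 0.437
VSWR = (1 + |Γ|)/(1 − |Γ|) = 1.44/0.563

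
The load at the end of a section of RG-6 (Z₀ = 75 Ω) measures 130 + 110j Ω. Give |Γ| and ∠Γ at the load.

Γ ≈ 0.529 ∠ 35.2°

Γ = (Z_L − Z_0)/(Z_L + Z_0) = (55 + j110)/(205 + j110)
|Γ| = 123/233 = 0.529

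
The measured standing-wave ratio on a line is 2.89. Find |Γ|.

|Γ| = (S − 1)/(S + 1) = (2.89 − 1)/(2.89 + 1) = 1.89/3.89

|Γ| ≈ 0.486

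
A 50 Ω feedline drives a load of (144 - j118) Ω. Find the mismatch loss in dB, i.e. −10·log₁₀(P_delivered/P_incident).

mismatch loss ≈ 2.53 dB

Γ = (94 − j118)/(194 − j118), |Γ| = 0.664
|Γ|² = 0.441, so P_del/P_inc = 1 − |Γ|² = 0.559
ML = −10·log₁₀(1 − |Γ|²)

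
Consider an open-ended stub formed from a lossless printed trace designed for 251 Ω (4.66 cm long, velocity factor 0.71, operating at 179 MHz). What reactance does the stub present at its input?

λ = v/f = 0.71·c / 179 MHz = 1.19 m
βl = 2π·l/λ = 2π × 0.0392 = 14.1°
tan(βl) = 0.251
For an open-ended stub, Z_in = −jZ_0·cot(βl) = −jZ_0/tan(βl)

X_in ≈ -999 Ω (capacitive)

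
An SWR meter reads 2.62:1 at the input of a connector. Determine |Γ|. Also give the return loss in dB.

|Γ| ≈ 0.448; return loss ≈ 6.98 dB

|Γ| = (S − 1)/(S + 1) = (2.62 − 1)/(2.62 + 1) = 1.62/3.62
RL = −20·log₁₀|Γ| = −20·log₁₀(0.448)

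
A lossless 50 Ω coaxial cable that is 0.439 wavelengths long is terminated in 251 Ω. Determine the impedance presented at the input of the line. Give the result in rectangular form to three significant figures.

βl = 2π × 0.439 = 158°
tan(βl) = tan(158°) = -0.403
Z_in = Z_0·(Z_L + jZ_0·tanβl)/(Z_0 + jZ_L·tanβl)
     = 50·(251 − j20.2)/(50 − j101)

Z_in ≈ 57.2 + j95.7 Ω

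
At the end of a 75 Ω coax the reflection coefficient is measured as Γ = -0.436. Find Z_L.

Z_L = Z_0·(1 + Γ)/(1 − Γ) = 75·(0.564)/(1.44)

Z_L ≈ 29.5 Ω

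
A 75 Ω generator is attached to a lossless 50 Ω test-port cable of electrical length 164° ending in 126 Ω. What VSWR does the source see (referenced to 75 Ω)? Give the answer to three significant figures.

tan(βl) = -0.287
Z_in = Z_0·(Z_L + jZ_0·tanβl)/(Z_0 + jZ_L·tanβl) = 89.6 + j50.4 Ω
Γ_s = (Z_in − Z_s)/(Z_in + Z_s) = (14.6 + j50.4)/(165 + j50.4), |Γ_s| = 0.305
VSWR = (1 + |Γ_s|)/(1 − |Γ_s|)

VSWR ≈ 1.88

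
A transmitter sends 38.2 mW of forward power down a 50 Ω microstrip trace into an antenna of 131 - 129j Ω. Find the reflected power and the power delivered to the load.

P_reflected ≈ 17.9 mW; P_delivered ≈ 20.3 mW

|Γ| = |(81 − j129)/(181 − j129)| = 0.685
|Γ|² = 0.47
P_refl = |Γ|²·P_inc = 17.9 mW, P_del = (1 − |Γ|²)·P_inc = 20.3 mW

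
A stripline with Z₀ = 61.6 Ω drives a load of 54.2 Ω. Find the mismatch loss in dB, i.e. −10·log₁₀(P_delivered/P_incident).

Γ = (54.2 − 61.6)/(54.2 + 61.6) = -0.0639
|Γ|² = 0.00408, so P_del/P_inc = 1 − |Γ|² = 0.996
ML = −10·log₁₀(1 − |Γ|²)

mismatch loss ≈ 0.0178 dB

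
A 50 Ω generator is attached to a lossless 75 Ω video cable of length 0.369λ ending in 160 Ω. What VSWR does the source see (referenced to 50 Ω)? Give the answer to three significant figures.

VSWR ≈ 2.34

βl = 2π × 0.369 = 133°
tan(βl) = -1.08
Z_in = Z_0·(Z_L + jZ_0·tanβl)/(Z_0 + jZ_L·tanβl) = 55 + j45.6 Ω
Γ_s = (Z_in − Z_s)/(Z_in + Z_s) = (5 + j45.6)/(105 + j45.6), |Γ_s| = 0.401
VSWR = (1 + |Γ_s|)/(1 − |Γ_s|)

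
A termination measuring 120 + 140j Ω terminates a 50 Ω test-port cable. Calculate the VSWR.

VSWR ≈ 5.91

Γ = (Z_L − Z_0)/(Z_L + Z_0) = (70 + j140)/(170 + j140)
|Γ| = 157/220 = 0.711
VSWR = (1 + |Γ|)/(1 − |Γ|) = 1.71/0.289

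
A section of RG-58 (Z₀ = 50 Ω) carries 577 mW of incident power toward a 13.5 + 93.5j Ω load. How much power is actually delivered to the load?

P_delivered ≈ 122 mW

|Γ| = |(-36.5 + j93.5)/(63.5 + j93.5)| = 0.888
|Γ|² = 0.789
P_refl = |Γ|²·P_inc = 455 mW, P_del = (1 − |Γ|²)·P_inc = 122 mW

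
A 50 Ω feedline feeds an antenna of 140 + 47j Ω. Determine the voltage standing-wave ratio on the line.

VSWR ≈ 3.16

Γ = (Z_L − Z_0)/(Z_L + Z_0) = (90 + j47)/(190 + j47)
|Γ| = 102/196 = 0.519
VSWR = (1 + |Γ|)/(1 − |Γ|) = 1.52/0.481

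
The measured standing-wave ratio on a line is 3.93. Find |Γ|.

|Γ| ≈ 0.594

|Γ| = (S − 1)/(S + 1) = (3.93 − 1)/(3.93 + 1) = 2.93/4.93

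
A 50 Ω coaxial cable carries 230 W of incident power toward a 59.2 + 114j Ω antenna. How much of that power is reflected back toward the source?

P_reflected ≈ 121 W

|Γ| = |(9.2 + j114)/(109.2 + j114)| = 0.724
|Γ|² = 0.525
P_refl = |Γ|²·P_inc = 121 W, P_del = (1 − |Γ|²)·P_inc = 109 W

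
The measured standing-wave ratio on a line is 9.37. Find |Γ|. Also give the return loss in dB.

|Γ| = (S − 1)/(S + 1) = (9.37 − 1)/(9.37 + 1) = 8.37/10.4
RL = −20·log₁₀|Γ| = −20·log₁₀(0.807)

|Γ| ≈ 0.807; return loss ≈ 1.86 dB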